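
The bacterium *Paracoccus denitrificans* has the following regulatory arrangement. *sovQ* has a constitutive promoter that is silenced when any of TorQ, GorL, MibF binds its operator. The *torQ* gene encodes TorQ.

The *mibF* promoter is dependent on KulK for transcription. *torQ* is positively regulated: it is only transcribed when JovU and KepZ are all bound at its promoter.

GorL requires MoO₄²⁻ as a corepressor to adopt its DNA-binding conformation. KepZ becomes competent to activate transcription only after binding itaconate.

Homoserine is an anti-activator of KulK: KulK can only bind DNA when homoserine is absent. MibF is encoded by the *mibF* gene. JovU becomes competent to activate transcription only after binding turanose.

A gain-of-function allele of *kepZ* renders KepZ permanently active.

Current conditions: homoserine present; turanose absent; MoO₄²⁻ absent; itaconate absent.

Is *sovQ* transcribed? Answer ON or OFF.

ON

Turanose is absent, so JovU is inactive.
KepZ is constitutively active in this strain.
Required activator JovU is absent, so *torQ* is not transcribed.
So TorQ is not produced.
MoO₄²⁻ is absent, so GorL is inactive.
Homoserine is present, so KulK is inactive.
Required activator KulK is absent, so *mibF* is not transcribed.
So MibF is not produced.
With no repressor bound, *sovQ* is transcribed.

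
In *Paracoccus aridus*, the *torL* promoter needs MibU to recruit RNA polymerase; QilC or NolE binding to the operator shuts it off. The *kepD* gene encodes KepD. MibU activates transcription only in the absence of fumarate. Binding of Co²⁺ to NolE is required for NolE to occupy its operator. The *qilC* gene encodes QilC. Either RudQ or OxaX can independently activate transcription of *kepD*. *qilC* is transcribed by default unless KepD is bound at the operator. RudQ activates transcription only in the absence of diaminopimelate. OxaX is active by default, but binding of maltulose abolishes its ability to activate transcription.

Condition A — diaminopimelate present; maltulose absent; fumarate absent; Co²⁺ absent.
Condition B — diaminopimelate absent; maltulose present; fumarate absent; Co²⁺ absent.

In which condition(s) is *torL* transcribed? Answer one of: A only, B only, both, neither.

Condition A:
Diaminopimelate is present, so RudQ is inactive.
Maltulose is absent, so OxaX is active.
Activator OxaX is present, so *kepD* is transcribed.
So KepD is produced and active.
With repressor KepD bound, *qilC* is not transcribed.
So QilC is not produced.
Fumarate is absent, so MibU is active.
Co²⁺ is absent, so NolE is inactive.
No repressor is bound and MibU is active, so *torL* is transcribed.
→ *torL* is ON in A.
Condition B:
Diaminopimelate is absent, so RudQ is active.
Maltulose is present, so OxaX is inactive.
Activator RudQ is present, so *kepD* is transcribed.
So KepD is produced and active.
With repressor KepD bound, *qilC* is not transcribed.
So QilC is not produced.
Fumarate is absent, so MibU is active.
Co²⁺ is absent, so NolE is inactive.
No repressor is bound and MibU is active, so *torL* is transcribed.
→ *torL* is ON in B.

both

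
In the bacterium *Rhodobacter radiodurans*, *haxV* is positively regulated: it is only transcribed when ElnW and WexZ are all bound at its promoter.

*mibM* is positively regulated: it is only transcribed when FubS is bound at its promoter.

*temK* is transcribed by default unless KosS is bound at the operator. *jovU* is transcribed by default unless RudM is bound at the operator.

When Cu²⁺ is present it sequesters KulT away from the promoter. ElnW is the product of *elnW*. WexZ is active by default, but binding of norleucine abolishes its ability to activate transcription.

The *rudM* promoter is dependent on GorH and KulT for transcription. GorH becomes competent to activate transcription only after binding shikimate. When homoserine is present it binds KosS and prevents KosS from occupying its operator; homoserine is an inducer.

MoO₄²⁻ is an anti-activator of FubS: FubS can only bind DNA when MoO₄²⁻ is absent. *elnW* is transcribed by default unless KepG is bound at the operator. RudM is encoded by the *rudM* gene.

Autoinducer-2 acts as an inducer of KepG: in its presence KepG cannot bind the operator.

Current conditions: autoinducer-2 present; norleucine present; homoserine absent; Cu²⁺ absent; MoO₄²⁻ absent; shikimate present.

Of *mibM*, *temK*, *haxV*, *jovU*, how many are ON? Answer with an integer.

1

MoO₄²⁻ is absent, so FubS is active.
No repressor is bound and FubS is active, so *mibM* is transcribed.
→ *mibM* is ON.
Homoserine is absent, so KosS is active.
With repressor KosS bound, *temK* is not transcribed.
→ *temK* is OFF.
Autoinducer-2 is present, so KepG is inactive.
With no repressor bound, *elnW* is transcribed.
So ElnW is produced and active.
Norleucine is present, so WexZ is inactive.
Required activator WexZ is absent, so *haxV* is not transcribed.
→ *haxV* is OFF.
Shikimate is present, so GorH is active.
Cu²⁺ is absent, so KulT is active.
No repressor is bound and GorH and KulT are active, so *rudM* is transcribed.
So RudM is produced and active.
With repressor RudM bound, *jovU* is not transcribed.
→ *jovU* is OFF.
1 of the 4 genes is transcribed.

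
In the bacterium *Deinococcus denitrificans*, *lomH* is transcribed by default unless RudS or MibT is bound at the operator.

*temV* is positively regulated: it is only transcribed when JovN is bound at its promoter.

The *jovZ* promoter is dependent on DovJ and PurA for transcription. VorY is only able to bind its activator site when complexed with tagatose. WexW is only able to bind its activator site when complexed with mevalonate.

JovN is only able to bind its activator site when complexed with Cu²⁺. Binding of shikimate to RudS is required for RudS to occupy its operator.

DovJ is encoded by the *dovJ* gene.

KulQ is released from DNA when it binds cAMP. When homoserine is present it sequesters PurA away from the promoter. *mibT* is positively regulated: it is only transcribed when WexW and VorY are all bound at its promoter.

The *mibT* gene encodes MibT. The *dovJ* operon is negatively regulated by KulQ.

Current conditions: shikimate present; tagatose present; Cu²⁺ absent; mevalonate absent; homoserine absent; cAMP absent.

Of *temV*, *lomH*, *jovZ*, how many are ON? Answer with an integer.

Cu²⁺ is absent, so JovN is inactive.
Required activator JovN is absent, so *temV* is not transcribed.
→ *temV* is OFF.
Shikimate is present, so RudS is active.
Mevalonate is absent, so WexW is inactive.
Tagatose is present, so VorY is active.
Required activator WexW is absent, so *mibT* is not transcribed.
So MibT is not produced.
With repressor RudS bound, *lomH* is not transcribed.
→ *lomH* is OFF.
cAMP is absent, so KulQ is active.
With repressor KulQ bound, *dovJ* is not transcribed.
So DovJ is not produced.
Homoserine is absent, so PurA is active.
Required activator DovJ is absent, so *jovZ* is not transcribed.
→ *jovZ* is OFF.
0 of the 3 genes are transcribed.

0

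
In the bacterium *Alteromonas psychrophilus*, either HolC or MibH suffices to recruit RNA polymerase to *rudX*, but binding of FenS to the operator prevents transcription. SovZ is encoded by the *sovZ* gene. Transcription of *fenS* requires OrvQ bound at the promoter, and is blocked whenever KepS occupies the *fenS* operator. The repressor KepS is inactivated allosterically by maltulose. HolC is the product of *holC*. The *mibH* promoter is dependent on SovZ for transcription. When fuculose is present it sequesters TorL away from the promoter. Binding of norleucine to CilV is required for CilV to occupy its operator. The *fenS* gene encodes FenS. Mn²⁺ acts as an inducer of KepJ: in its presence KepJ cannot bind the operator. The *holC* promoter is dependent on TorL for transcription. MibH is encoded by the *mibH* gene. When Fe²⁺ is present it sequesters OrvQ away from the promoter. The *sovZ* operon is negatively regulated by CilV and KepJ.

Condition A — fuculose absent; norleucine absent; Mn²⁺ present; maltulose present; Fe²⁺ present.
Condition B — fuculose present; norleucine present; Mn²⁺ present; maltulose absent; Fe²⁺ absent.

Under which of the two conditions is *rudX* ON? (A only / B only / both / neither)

Condition A:
Fuculose is absent, so TorL is active.
No repressor is bound and TorL is active, so *holC* is transcribed.
So HolC is produced and active.
Norleucine is absent, so CilV is inactive.
Mn²⁺ is present, so KepJ is inactive.
With no repressor bound, *sovZ* is transcribed.
So SovZ is produced and active.
No repressor is bound and SovZ is active, so *mibH* is transcribed.
So MibH is produced and active.
Maltulose is present, so KepS is inactive.
Fe²⁺ is present, so OrvQ is inactive.
Required activator OrvQ is absent, so *fenS* is not transcribed.
So FenS is not produced.
Activator HolC is present, so *rudX* is transcribed.
→ *rudX* is ON in A.
Condition B:
Fuculose is present, so TorL is inactive.
Required activator TorL is absent, so *holC* is not transcribed.
So HolC is not produced.
Norleucine is present, so CilV is active.
Mn²⁺ is present, so KepJ is inactive.
With repressor CilV bound, *sovZ* is not transcribed.
So SovZ is not produced.
Required activator SovZ is absent, so *mibH* is not transcribed.
So MibH is not produced.
Maltulose is absent, so KepS is active.
Fe²⁺ is absent, so OrvQ is active.
With repressor KepS bound, *fenS* is not transcribed.
So FenS is not produced.
No activator is available at the *rudX* promoter, so *rudX* is not transcribed.
→ *rudX* is OFF in B.

A only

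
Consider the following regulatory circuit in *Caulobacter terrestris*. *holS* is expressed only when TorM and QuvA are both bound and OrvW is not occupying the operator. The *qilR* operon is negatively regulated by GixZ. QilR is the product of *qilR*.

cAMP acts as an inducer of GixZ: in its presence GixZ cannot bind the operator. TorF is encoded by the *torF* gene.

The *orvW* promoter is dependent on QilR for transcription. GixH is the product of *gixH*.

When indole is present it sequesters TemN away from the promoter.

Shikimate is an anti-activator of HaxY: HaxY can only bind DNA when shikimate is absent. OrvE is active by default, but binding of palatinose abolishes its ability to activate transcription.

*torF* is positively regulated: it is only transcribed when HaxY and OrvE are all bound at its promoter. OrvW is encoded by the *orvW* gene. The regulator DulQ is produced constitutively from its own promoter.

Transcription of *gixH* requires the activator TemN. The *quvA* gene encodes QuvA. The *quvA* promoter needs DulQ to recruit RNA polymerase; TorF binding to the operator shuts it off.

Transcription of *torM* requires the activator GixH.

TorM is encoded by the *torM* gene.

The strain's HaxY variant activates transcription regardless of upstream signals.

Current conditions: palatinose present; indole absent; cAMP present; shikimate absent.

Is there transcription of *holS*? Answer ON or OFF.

OFF

cAMP is present, so GixZ is inactive.
With no repressor bound, *qilR* is transcribed.
So QilR is produced and active.
No repressor is bound and QilR is active, so *orvW* is transcribed.
So OrvW is produced and active.
Indole is absent, so TemN is active.
No repressor is bound and TemN is active, so *gixH* is transcribed.
So GixH is produced and active.
No repressor is bound and GixH is active, so *torM* is transcribed.
So TorM is produced and active.
DulQ is produced constitutively and is active.
HaxY is constitutively active in this strain.
Palatinose is present, so OrvE is inactive.
Required activator OrvE is absent, so *torF* is not transcribed.
So TorF is not produced.
No repressor is bound and DulQ is active, so *quvA* is transcribed.
So QuvA is produced and active.
With repressor OrvW bound, *holS* is not transcribed.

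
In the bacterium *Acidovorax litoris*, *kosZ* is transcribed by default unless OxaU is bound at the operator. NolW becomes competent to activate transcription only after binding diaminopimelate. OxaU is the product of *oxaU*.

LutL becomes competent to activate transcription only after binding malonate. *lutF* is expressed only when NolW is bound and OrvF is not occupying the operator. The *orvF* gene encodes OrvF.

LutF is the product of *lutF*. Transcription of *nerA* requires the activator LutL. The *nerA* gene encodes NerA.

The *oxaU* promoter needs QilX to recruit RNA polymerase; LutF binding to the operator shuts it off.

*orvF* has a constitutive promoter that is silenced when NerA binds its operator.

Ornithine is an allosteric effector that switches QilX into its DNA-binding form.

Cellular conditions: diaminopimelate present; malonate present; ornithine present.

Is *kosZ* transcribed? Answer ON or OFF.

Malonate is present, so LutL is active.
No repressor is bound and LutL is active, so *nerA* is transcribed.
So NerA is produced and active.
With repressor NerA bound, *orvF* is not transcribed.
So OrvF is not produced.
Diaminopimelate is present, so NolW is active.
No repressor is bound and NolW is active, so *lutF* is transcribed.
So LutF is produced and active.
Ornithine is present, so QilX is active.
With repressor LutF bound, *oxaU* is not transcribed.
So OxaU is not produced.
With no repressor bound, *kosZ* is transcribed.

ON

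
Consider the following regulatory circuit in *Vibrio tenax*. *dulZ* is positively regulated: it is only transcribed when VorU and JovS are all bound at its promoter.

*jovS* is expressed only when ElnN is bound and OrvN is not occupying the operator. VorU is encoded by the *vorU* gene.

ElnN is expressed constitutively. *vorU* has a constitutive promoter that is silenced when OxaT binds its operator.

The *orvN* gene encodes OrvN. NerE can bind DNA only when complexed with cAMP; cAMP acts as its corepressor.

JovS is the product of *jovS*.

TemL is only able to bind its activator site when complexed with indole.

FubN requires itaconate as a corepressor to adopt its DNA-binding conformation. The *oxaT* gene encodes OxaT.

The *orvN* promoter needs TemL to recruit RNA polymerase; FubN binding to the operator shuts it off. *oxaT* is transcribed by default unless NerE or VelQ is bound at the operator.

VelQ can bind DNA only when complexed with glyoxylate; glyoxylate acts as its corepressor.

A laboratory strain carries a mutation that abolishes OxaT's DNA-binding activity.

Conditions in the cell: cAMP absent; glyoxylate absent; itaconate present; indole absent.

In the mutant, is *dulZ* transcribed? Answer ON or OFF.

ON

OxaT is non-functional in this strain, so it has no effect.
With no repressor bound, *vorU* is transcribed.
So VorU is produced and active.
Indole is absent, so TemL is inactive.
Itaconate is present, so FubN is active.
With repressor FubN bound, *orvN* is not transcribed.
So OrvN is not produced.
ElnN is produced constitutively and is active.
No repressor is bound and ElnN is active, so *jovS* is transcribed.
So JovS is produced and active.
No repressor is bound and VorU and JovS are active, so *dulZ* is transcribed.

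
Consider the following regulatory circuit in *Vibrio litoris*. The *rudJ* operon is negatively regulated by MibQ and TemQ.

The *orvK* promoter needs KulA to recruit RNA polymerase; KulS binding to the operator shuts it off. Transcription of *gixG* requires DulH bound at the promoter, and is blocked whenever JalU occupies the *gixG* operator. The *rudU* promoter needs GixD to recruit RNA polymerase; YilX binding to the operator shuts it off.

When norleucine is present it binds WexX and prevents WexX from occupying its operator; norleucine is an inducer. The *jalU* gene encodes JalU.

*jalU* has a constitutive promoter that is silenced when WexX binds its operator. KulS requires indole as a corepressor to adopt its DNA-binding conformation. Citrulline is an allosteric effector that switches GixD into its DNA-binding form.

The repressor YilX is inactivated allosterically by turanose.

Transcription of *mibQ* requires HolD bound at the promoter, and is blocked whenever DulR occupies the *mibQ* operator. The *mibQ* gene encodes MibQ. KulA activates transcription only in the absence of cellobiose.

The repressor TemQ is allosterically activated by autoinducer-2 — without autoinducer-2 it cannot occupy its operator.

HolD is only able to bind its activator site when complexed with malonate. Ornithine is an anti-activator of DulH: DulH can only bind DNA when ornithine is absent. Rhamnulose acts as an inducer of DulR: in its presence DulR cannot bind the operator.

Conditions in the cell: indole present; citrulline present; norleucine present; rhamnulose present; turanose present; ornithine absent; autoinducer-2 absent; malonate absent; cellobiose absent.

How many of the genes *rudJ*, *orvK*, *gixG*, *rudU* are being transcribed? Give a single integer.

Malonate is absent, so HolD is inactive.
Rhamnulose is present, so DulR is inactive.
Required activator HolD is absent, so *mibQ* is not transcribed.
So MibQ is not produced.
Autoinducer-2 is absent, so TemQ is inactive.
With no repressor bound, *rudJ* is transcribed.
→ *rudJ* is ON.
Cellobiose is absent, so KulA is active.
Indole is present, so KulS is active.
With repressor KulS bound, *orvK* is not transcribed.
→ *orvK* is OFF.
Ornithine is absent, so DulH is active.
Norleucine is present, so WexX is inactive.
With no repressor bound, *jalU* is transcribed.
So JalU is produced and active.
With repressor JalU bound, *gixG* is not transcribed.
→ *gixG* is OFF.
Turanose is present, so YilX is inactive.
Citrulline is present, so GixD is active.
No repressor is bound and GixD is active, so *rudU* is transcribed.
→ *rudU* is ON.
2 of the 4 genes are transcribed.

2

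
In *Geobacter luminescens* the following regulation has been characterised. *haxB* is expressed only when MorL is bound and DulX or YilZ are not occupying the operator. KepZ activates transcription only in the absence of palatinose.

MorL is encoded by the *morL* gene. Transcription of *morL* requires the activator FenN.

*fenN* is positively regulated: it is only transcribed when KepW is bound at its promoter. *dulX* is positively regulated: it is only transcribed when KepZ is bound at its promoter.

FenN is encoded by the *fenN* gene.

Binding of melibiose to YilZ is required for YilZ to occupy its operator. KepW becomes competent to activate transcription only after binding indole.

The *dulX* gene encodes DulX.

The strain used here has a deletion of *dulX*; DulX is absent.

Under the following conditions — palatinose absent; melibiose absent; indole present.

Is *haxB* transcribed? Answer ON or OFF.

ON

Indole is present, so KepW is active.
No repressor is bound and KepW is active, so *fenN* is transcribed.
So FenN is produced and active.
No repressor is bound and FenN is active, so *morL* is transcribed.
So MorL is produced and active.
DulX is non-functional in this strain, so it has no effect.
Melibiose is absent, so YilZ is inactive.
No repressor is bound and MorL is active, so *haxB* is transcribed.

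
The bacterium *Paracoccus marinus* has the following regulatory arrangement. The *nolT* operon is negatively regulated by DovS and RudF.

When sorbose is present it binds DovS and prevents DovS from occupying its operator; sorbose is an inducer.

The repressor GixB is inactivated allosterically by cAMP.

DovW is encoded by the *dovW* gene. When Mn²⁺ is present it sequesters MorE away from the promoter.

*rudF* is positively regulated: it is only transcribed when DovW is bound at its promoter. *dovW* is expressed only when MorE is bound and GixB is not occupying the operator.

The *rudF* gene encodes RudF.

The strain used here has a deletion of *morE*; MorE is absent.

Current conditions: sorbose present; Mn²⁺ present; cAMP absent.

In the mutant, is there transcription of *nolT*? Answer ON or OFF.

Sorbose is present, so DovS is inactive.
MorE is non-functional in this strain, so it has no effect.
cAMP is absent, so GixB is active.
With repressor GixB bound, *dovW* is not transcribed.
So DovW is not produced.
Required activator DovW is absent, so *rudF* is not transcribed.
So RudF is not produced.
With no repressor bound, *nolT* is transcribed.

ON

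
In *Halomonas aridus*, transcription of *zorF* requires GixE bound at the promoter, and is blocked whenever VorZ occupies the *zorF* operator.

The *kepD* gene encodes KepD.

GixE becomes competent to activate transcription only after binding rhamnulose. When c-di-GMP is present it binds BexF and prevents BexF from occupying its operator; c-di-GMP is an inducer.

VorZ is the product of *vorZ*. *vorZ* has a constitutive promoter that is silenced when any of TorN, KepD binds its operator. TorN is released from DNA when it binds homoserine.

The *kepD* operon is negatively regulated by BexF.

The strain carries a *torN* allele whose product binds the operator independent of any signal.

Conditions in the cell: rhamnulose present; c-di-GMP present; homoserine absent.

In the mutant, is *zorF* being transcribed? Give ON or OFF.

Rhamnulose is present, so GixE is active.
TorN is constitutively active in this strain.
c-di-GMP is present, so BexF is inactive.
With no repressor bound, *kepD* is transcribed.
So KepD is produced and active.
With repressor TorN bound, *vorZ* is not transcribed.
So VorZ is not produced.
No repressor is bound and GixE is active, so *zorF* is transcribed.

ON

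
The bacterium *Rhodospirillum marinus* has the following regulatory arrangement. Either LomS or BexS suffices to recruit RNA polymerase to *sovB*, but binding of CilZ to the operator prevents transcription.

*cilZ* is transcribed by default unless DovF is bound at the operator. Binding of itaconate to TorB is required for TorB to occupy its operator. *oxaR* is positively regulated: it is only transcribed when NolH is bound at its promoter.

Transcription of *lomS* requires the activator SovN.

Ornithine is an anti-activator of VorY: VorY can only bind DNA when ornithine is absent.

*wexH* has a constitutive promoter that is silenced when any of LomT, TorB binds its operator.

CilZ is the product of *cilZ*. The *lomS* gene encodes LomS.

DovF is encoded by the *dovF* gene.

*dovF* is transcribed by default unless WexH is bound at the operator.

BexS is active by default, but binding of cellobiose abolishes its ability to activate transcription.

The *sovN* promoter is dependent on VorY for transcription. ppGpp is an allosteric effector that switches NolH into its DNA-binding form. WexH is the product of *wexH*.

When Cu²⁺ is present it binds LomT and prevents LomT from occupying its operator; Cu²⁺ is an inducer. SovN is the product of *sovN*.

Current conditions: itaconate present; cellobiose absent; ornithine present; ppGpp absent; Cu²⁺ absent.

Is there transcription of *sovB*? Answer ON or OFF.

ON

Ornithine is present, so VorY is inactive.
Required activator VorY is absent, so *sovN* is not transcribed.
So SovN is not produced.
Required activator SovN is absent, so *lomS* is not transcribed.
So LomS is not produced.
Cu²⁺ is absent, so LomT is active.
Itaconate is present, so TorB is active.
With repressor LomT bound, *wexH* is not transcribed.
So WexH is not produced.
With no repressor bound, *dovF* is transcribed.
So DovF is produced and active.
With repressor DovF bound, *cilZ* is not transcribed.
So CilZ is not produced.
Cellobiose is absent, so BexS is active.
Activator BexS is present, so *sovB* is transcribed.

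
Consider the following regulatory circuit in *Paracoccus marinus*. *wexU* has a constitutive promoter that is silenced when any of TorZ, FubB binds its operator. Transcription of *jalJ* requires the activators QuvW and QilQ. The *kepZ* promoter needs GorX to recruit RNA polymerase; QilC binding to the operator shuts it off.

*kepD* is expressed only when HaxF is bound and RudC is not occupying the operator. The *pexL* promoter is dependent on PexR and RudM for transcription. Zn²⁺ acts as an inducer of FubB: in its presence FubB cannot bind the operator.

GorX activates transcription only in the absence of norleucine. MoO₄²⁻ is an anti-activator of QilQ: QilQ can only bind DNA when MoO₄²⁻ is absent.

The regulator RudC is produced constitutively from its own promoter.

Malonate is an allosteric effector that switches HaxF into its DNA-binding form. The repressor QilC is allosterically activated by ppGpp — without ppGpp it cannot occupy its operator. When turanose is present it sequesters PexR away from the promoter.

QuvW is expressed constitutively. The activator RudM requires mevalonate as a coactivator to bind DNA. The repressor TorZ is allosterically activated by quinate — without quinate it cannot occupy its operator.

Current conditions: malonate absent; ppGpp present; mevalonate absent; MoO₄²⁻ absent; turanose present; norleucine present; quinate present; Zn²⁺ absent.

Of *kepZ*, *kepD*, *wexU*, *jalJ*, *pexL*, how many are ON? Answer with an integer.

Norleucine is present, so GorX is inactive.
ppGpp is present, so QilC is active.
With repressor QilC bound, *kepZ* is not transcribed.
→ *kepZ* is OFF.
RudC is produced constitutively and is active.
Malonate is absent, so HaxF is inactive.
With repressor RudC bound, *kepD* is not transcribed.
→ *kepD* is OFF.
Quinate is present, so TorZ is active.
Zn²⁺ is absent, so FubB is active.
With repressor TorZ bound, *wexU* is not transcribed.
→ *wexU* is OFF.
QuvW is produced constitutively and is active.
MoO₄²⁻ is absent, so QilQ is active.
No repressor is bound and QuvW and QilQ are active, so *jalJ* is transcribed.
→ *jalJ* is ON.
Turanose is present, so PexR is inactive.
Mevalonate is absent, so RudM is inactive.
Required activator PexR is absent, so *pexL* is not transcribed.
→ *pexL* is OFF.
1 of the 5 genes is transcribed.

1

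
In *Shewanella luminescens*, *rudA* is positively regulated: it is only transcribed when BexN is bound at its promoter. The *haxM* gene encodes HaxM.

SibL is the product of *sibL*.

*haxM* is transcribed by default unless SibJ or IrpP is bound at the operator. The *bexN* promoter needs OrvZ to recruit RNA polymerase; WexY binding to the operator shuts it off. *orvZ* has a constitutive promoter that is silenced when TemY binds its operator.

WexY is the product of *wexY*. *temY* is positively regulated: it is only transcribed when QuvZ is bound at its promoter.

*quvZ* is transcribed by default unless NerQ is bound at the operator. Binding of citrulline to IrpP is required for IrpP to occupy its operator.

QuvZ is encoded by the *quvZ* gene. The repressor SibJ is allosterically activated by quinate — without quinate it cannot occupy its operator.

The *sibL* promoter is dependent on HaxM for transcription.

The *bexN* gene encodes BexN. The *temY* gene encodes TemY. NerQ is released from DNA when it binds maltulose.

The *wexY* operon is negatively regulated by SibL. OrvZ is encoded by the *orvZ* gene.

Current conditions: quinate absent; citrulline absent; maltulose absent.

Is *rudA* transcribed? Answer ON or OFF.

Maltulose is absent, so NerQ is active.
With repressor NerQ bound, *quvZ* is not transcribed.
So QuvZ is not produced.
Required activator QuvZ is absent, so *temY* is not transcribed.
So TemY is not produced.
With no repressor bound, *orvZ* is transcribed.
So OrvZ is produced and active.
Quinate is absent, so SibJ is inactive.
Citrulline is absent, so IrpP is inactive.
With no repressor bound, *haxM* is transcribed.
So HaxM is produced and active.
No repressor is bound and HaxM is active, so *sibL* is transcribed.
So SibL is produced and active.
With repressor SibL bound, *wexY* is not transcribed.
So WexY is not produced.
No repressor is bound and OrvZ is active, so *bexN* is transcribed.
So BexN is produced and active.
No repressor is bound and BexN is active, so *rudA* is transcribed.

ON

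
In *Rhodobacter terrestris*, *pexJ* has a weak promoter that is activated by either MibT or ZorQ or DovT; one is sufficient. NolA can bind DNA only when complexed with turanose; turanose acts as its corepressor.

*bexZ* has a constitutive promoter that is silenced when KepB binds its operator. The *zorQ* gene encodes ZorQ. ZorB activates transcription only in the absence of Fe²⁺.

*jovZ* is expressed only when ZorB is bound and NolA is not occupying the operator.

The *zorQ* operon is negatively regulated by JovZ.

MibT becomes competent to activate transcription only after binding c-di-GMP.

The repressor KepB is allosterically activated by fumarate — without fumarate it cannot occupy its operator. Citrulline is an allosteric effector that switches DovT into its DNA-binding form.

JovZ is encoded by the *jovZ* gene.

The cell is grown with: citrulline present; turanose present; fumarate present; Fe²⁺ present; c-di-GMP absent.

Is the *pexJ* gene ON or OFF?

ON

c-di-GMP is absent, so MibT is inactive.
Turanose is present, so NolA is active.
Fe²⁺ is present, so ZorB is inactive.
With repressor NolA bound, *jovZ* is not transcribed.
So JovZ is not produced.
With no repressor bound, *zorQ* is transcribed.
So ZorQ is produced and active.
Citrulline is present, so DovT is active.
Activator ZorQ is present, so *pexJ* is transcribed.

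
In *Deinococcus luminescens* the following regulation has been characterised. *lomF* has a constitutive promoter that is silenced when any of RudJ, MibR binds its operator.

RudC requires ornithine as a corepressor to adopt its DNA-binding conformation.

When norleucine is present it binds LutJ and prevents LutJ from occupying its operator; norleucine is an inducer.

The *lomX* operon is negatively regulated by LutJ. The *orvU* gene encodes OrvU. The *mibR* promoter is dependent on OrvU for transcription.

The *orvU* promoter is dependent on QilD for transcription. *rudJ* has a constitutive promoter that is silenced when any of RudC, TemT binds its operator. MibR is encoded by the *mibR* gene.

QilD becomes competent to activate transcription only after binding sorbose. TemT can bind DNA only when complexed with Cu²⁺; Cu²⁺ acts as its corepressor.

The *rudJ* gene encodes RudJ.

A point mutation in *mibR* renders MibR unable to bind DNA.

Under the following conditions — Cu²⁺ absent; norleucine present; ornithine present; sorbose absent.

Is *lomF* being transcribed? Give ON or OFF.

ON

Ornithine is present, so RudC is active.
Cu²⁺ is absent, so TemT is inactive.
With repressor RudC bound, *rudJ* is not transcribed.
So RudJ is not produced.
MibR is non-functional in this strain, so it has no effect.
With no repressor bound, *lomF* is transcribed.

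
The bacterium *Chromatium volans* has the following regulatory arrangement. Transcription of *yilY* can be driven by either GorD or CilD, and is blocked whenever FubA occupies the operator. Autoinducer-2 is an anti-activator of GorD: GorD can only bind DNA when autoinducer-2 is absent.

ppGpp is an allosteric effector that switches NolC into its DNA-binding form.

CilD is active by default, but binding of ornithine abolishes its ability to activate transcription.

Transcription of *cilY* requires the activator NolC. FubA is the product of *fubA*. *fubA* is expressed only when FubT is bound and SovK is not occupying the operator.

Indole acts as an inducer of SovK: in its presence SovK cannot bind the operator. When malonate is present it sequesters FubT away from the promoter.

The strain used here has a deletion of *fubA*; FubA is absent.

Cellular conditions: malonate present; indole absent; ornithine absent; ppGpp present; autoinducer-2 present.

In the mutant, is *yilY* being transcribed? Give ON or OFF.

Autoinducer-2 is present, so GorD is inactive.
FubA is non-functional in this strain, so it has no effect.
Ornithine is absent, so CilD is active.
Activator CilD is present, so *yilY* is transcribed.

ON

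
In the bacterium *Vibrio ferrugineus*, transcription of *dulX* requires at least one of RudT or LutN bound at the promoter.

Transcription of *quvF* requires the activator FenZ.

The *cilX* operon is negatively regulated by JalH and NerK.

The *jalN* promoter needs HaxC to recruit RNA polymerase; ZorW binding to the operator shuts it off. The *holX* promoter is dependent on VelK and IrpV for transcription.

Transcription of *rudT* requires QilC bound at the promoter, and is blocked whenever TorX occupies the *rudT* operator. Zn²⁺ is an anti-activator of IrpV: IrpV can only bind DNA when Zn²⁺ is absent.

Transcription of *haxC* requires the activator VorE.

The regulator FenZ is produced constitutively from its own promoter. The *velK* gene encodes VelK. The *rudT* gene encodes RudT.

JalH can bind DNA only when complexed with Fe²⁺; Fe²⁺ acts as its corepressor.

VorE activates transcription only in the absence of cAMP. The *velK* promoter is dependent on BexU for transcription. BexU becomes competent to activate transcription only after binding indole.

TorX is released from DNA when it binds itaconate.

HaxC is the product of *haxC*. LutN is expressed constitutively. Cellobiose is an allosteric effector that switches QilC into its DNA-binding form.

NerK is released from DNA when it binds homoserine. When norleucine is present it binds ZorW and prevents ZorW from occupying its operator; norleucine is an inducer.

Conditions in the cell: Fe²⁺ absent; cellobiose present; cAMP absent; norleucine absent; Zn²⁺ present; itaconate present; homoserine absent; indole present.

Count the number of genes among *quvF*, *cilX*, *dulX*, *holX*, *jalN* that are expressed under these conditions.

FenZ is produced constitutively and is active.
No repressor is bound and FenZ is active, so *quvF* is transcribed.
→ *quvF* is ON.
Fe²⁺ is absent, so JalH is inactive.
Homoserine is absent, so NerK is active.
With repressor NerK bound, *cilX* is not transcribed.
→ *cilX* is OFF.
Itaconate is present, so TorX is inactive.
Cellobiose is present, so QilC is active.
No repressor is bound and QilC is active, so *rudT* is transcribed.
So RudT is produced and active.
LutN is produced constitutively and is active.
Activator RudT is present, so *dulX* is transcribed.
→ *dulX* is ON.
Indole is present, so BexU is active.
No repressor is bound and BexU is active, so *velK* is transcribed.
So VelK is produced and active.
Zn²⁺ is present, so IrpV is inactive.
Required activator IrpV is absent, so *holX* is not transcribed.
→ *holX* is OFF.
Norleucine is absent, so ZorW is active.
cAMP is absent, so VorE is active.
No repressor is bound and VorE is active, so *haxC* is transcribed.
So HaxC is produced and active.
With repressor ZorW bound, *jalN* is not transcribed.
→ *jalN* is OFF.
2 of the 5 genes are transcribed.

2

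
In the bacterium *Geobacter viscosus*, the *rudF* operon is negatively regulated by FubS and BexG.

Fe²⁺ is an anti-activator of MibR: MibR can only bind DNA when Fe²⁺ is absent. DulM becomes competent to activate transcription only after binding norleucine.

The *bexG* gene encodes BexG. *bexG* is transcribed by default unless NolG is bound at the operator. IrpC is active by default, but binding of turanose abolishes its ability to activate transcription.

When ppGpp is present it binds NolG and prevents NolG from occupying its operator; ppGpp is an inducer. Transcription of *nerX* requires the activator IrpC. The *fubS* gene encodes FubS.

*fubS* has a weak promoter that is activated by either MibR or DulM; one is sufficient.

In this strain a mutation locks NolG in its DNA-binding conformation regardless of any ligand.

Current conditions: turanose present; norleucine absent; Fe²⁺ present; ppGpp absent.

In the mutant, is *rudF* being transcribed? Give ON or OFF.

Fe²⁺ is present, so MibR is inactive.
Norleucine is absent, so DulM is inactive.
No activator is available at the *fubS* promoter, so *fubS* is not transcribed.
So FubS is not produced.
NolG is constitutively active in this strain.
With repressor NolG bound, *bexG* is not transcribed.
So BexG is not produced.
With no repressor bound, *rudF* is transcribed.

ON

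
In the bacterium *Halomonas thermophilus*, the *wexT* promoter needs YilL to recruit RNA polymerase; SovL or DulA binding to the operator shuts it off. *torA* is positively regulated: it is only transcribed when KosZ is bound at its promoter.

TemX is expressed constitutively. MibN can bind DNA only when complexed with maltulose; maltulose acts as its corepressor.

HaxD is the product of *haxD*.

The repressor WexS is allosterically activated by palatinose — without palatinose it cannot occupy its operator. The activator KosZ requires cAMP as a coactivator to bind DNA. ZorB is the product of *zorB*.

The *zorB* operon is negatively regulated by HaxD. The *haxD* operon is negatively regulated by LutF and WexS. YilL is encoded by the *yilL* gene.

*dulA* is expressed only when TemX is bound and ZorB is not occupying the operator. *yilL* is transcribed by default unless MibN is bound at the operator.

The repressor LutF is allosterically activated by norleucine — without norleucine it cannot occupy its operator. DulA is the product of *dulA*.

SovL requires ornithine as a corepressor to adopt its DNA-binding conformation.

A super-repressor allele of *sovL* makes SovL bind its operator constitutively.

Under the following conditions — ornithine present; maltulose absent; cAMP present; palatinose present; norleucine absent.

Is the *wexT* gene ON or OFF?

OFF

Maltulose is absent, so MibN is inactive.
With no repressor bound, *yilL* is transcribed.
So YilL is produced and active.
SovL is constitutively active in this strain.
TemX is produced constitutively and is active.
Norleucine is absent, so LutF is inactive.
Palatinose is present, so WexS is active.
With repressor WexS bound, *haxD* is not transcribed.
So HaxD is not produced.
With no repressor bound, *zorB* is transcribed.
So ZorB is produced and active.
With repressor ZorB bound, *dulA* is not transcribed.
So DulA is not produced.
With repressor SovL bound, *wexT* is not transcribed.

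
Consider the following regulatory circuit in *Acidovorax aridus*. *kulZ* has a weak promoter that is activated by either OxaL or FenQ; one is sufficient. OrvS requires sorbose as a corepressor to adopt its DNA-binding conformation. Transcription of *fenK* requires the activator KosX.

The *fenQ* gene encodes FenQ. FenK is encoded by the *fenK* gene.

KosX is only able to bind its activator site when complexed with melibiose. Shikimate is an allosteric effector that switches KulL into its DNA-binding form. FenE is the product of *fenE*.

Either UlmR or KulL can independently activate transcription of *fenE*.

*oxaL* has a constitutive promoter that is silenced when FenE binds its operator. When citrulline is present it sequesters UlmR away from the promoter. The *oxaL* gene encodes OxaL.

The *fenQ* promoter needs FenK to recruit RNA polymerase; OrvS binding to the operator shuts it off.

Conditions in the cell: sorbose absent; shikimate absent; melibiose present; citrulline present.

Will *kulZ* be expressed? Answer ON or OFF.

Citrulline is present, so UlmR is inactive.
Shikimate is absent, so KulL is inactive.
No activator is available at the *fenE* promoter, so *fenE* is not transcribed.
So FenE is not produced.
With no repressor bound, *oxaL* is transcribed.
So OxaL is produced and active.
Sorbose is absent, so OrvS is inactive.
Melibiose is present, so KosX is active.
No repressor is bound and KosX is active, so *fenK* is transcribed.
So FenK is produced and active.
No repressor is bound and FenK is active, so *fenQ* is transcribed.
So FenQ is produced and active.
Activator OxaL is present, so *kulZ* is transcribed.

ON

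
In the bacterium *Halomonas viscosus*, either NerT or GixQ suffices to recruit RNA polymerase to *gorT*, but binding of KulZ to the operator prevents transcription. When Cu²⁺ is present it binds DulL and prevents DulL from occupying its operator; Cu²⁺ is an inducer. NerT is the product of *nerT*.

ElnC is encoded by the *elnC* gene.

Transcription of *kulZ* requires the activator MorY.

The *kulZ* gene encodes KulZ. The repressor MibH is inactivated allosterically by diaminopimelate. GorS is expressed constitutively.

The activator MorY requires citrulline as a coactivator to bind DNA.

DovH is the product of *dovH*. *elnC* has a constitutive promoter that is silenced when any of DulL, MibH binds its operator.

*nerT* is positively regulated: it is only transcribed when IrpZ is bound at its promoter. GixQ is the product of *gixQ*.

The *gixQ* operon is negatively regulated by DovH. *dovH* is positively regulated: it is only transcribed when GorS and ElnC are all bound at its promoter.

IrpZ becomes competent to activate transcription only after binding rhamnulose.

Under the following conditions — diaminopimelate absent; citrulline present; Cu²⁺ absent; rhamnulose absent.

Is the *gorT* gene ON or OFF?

OFF

Rhamnulose is absent, so IrpZ is inactive.
Required activator IrpZ is absent, so *nerT* is not transcribed.
So NerT is not produced.
Citrulline is present, so MorY is active.
No repressor is bound and MorY is active, so *kulZ* is transcribed.
So KulZ is produced and active.
GorS is produced constitutively and is active.
Cu²⁺ is absent, so DulL is active.
Diaminopimelate is absent, so MibH is active.
With repressor DulL bound, *elnC* is not transcribed.
So ElnC is not produced.
Required activator ElnC is absent, so *dovH* is not transcribed.
So DovH is not produced.
With no repressor bound, *gixQ* is transcribed.
So GixQ is produced and active.
With repressor KulZ bound, *gorT* is not transcribed.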